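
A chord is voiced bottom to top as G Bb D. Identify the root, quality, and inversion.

Reducing to letter names: G, Bb, D. These stack in thirds as G–Bb–D — a G minor triad.
The lowest note is G, the root of the chord, so this is root position (figured bass 5/3).

G minor, root position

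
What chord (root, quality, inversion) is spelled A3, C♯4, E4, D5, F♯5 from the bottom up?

D major ninth, second inversion

The pitch classes A, C#, E, D, F# arrange in thirds as D–F#–A–C#–E: a D major ninth chord.
A is the fifth of D major ninth; fifth in the bass means second inversion.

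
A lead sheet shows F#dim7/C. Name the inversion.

second inversion

F#dim7/C means F# diminished seventh with C in the bass. C is the fifth of F# diminished seventh (F#–A–C–Eb), so this is second inversion.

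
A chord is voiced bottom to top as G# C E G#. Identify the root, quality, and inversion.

C augmented, second inversion

The pitch classes G#, C, E arrange in thirds as C–E–G#: a C augmented triad.
The lowest note is G#, the fifth of the chord, so this is second inversion (figured bass 6/4).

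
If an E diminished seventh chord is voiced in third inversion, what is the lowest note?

The seventh of E diminished seventh (E–G–Bb–Db) is Db; that is the bass in third inversion.

Db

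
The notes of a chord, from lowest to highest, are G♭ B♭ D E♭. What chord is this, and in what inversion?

Eb minor-major seventh, first inversion

The pitch classes Gb, Bb, D, Eb arrange in thirds as Eb–Gb–Bb–D: an Eb minor-major seventh chord.
Gb is the third of Eb minor-major seventh; third in the bass means first inversion (figured bass 6/5).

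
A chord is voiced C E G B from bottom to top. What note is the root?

Reordering C, E, G, B into stacked thirds gives C–E–G–B; the bottom of that stack, C, is the root.

C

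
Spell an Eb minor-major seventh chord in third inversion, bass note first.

D, Eb, Gb, Bb

Spelling Eb minor-major seventh: Eb–Gb–Bb–D. In third inversion the seventh is bass, giving D, Eb, Gb, Bb from the bottom.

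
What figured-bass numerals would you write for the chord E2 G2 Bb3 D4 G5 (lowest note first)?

7

The notes E, G, Bb, D stack in thirds as E–G–Bb–D — an E half-diminished seventh chord. The bass E is the root, so this is root position: figured 7.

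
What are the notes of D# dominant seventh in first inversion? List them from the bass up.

F##, A#, C#, D#

The chord tones are D#–F##–A#–C#. With the third (F##) lowest for first inversion: F##, A#, C#, D#.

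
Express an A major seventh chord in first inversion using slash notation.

First inversion of A major seventh has the third (C#) in the bass. As a slash chord: Amaj7/C#.

Amaj7/C#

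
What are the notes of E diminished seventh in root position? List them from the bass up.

E diminished seventh is E–G–Bb–Db. Root position puts the root (E) in the bass, with the remaining tones above: E, G, Bb, Db.

E, G, Bb, Db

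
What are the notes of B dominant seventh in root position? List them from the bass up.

B, D#, F#, A

The chord tones are B–D#–F#–A. With the root (B) lowest for root position: B, D#, F#, A.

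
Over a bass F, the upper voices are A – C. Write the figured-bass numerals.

5/3

The notes F, A, C stack in thirds as F–A–C — an F major triad. The bass F is the root, so this is root position: figured 5/3.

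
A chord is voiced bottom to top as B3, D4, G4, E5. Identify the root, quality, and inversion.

The distinct note names are B, D, G, E. Stacked in thirds they read E–G–B–D, which is a minor seventh chord on E.
With the fifth (B) in the bass, the chord is in second inversion (figured bass 4/3).

E minor seventh, second inversion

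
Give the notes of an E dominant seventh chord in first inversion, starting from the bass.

E dominant seventh is E–G#–B–D. First inversion puts the third (G#) in the bass, with the remaining tones above: G#, B, D, E.

G#, B, D, E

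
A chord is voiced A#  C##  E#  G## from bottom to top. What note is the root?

A#, C##, E#, G## are the tones of an A# major seventh chord (A#–C##–E#–G##), making A# the root.

A#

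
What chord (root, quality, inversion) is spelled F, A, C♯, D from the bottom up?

Reducing to letter names: F, A, C#, D. These stack in thirds as D–F–A–C# — a D minor-major seventh chord.
F is the third of D minor-major seventh; third in the bass means first inversion (figured bass 6/5).

D minor-major seventh, first inversion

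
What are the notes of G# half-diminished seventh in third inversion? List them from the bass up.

The chord tones are G#–B–D–F#. With the seventh (F#) lowest for third inversion: F#, G#, B, D.

F#, G#, B, D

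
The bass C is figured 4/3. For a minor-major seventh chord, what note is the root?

F

The figures 4/3 mean the fifth of the chord is in the bass. If C is the fifth of a minor-major seventh chord, the root is F (chord tones F–Ab–C–E).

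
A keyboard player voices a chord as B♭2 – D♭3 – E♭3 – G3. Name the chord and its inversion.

Reducing to letter names: Bb, Db, Eb, G. These stack in thirds as Eb–G–Bb–Db — an Eb dominant seventh chord.
The lowest note is Bb, the fifth of the chord, so this is second inversion (figured bass 4/3).

Eb dominant seventh, second inversion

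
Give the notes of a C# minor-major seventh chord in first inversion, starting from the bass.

Spelling C# minor-major seventh: C#–E–G#–B#. In first inversion the third is bass, giving E, G#, B#, C# from the bottom.

E, G#, B#, C#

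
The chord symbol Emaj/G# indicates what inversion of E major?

first inversion

Emaj/G# means E major with G# in the bass. G# is the third of E major (E–G#–B), so this is first inversion.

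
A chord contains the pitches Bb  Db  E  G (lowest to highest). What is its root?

Reordering Bb, Db, E, G into stacked thirds gives E–G–Bb–Db; the bottom of that stack, E, is the root.

E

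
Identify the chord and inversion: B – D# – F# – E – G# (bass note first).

The pitch classes B, D#, F#, E, G# arrange in thirds as E–G#–B–D#–F#: an E major ninth chord.
B is the fifth of E major ninth; fifth in the bass means second inversion.

E major ninth, second inversion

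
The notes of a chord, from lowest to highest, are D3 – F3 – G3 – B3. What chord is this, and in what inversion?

G dominant seventh, second inversion

The distinct note names are D, F, G, B. Stacked in thirds they read G–B–D–F, which is a dominant seventh chord on G.
The lowest note is D, the fifth of the chord, so this is second inversion (figured bass 4/3).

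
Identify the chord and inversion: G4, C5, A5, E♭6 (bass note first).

A half-diminished seventh, third inversion

Reducing to letter names: G, C, A, Eb. These stack in thirds as A–C–Eb–G — an A half-diminished seventh chord.
The lowest note is G, the seventh of the chord, so this is third inversion (figured bass 4/2).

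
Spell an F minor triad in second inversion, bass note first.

C, F, Ab

F minor is F–Ab–C. Second inversion puts the fifth (C) in the bass, with the remaining tones above: C, F, Ab.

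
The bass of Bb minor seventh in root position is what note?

Bb

The root of Bb minor seventh (Bb–Db–F–Ab) is Bb; that is the bass in root position.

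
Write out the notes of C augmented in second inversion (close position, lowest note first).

G#, C, E

Spelling C augmented: C–E–G#. In second inversion the fifth is bass, giving G#, C, E from the bottom.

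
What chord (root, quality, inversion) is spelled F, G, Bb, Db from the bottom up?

G half-diminished seventh, third inversion

The distinct note names are F, G, Bb, Db. Stacked in thirds they read G–Bb–Db–F, which is a half-diminished seventh chord on G.
The lowest note is F, the seventh of the chord, so this is third inversion (figured bass 4/2).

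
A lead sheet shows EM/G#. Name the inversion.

EM/G# means E major with G# in the bass. G# is the third of E major (E–G#–B), so this is first inversion.

first inversion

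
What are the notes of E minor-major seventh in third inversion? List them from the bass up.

E minor-major seventh is E–G–B–D#. Third inversion puts the seventh (D#) in the bass, with the remaining tones above: D#, E, G, B.

D#, E, G, B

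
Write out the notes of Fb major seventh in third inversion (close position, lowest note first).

Spelling Fb major seventh: Fb–Ab–Cb–Eb. In third inversion the seventh is bass, giving Eb, Fb, Ab, Cb from the bottom.

Eb, Fb, Ab, Cb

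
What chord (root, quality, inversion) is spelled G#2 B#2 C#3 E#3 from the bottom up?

Reducing to letter names: G#, B#, C#, E#. These stack in thirds as C#–E#–G#–B# — a C# major seventh chord.
With the fifth (G#) in the bass, the chord is in second inversion (figured bass 4/3).

C# major seventh, second inversion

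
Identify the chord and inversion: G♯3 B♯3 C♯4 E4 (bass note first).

The distinct note names are G#, B#, C#, E. Stacked in thirds they read C#–E–G#–B#, which is a minor-major seventh chord on C#.
G# is the fifth of C# minor-major seventh; fifth in the bass means second inversion (figured bass 4/3).

C# minor-major seventh, second inversion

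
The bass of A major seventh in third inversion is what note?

A major seventh is A–C#–E–G#. Third inversion places the seventh in the bass: G#.

G#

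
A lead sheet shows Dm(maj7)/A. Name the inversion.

Dm(maj7)/A means D minor-major seventh with A in the bass. A is the fifth of D minor-major seventh (D–F–A–C#), so this is second inversion.

second inversion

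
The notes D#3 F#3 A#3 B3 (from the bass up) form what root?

Reordering D#, F#, A#, B into stacked thirds gives B–D#–F#–A#; the bottom of that stack, B, is the root.

B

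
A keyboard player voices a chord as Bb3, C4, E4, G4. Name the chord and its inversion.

Reducing to letter names: Bb, C, E, G. These stack in thirds as C–E–G–Bb — a C dominant seventh chord.
With the seventh (Bb) in the bass, the chord is in third inversion (figured bass 4/2).

C dominant seventh, third inversion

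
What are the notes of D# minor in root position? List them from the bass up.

The chord tones are D#–F#–A#. With the root (D#) lowest for root position: D#, F#, A#.

D#, F#, A#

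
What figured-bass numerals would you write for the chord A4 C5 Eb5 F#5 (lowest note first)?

6/5

The notes A, C, Eb, F# stack in thirds as F#–A–C–Eb — an F# diminished seventh chord. The bass A is the third, so this is first inversion: figured 6/5.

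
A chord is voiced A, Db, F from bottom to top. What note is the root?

Db

Reordering A, Db, F into stacked thirds gives Db–F–A; the bottom of that stack, Db, is the root.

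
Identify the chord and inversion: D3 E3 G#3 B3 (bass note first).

E dominant seventh, third inversion

Reducing to letter names: D, E, G#, B. These stack in thirds as E–G#–B–D — an E dominant seventh chord.
D is the seventh of E dominant seventh; seventh in the bass means third inversion (figured bass 4/2).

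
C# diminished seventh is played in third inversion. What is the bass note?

The seventh of C# diminished seventh (C#–E–G–Bb) is Bb; that is the bass in third inversion.

Bb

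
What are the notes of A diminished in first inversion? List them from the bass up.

C, Eb, A

The chord tones are A–C–Eb. With the third (C) lowest for first inversion: C, Eb, A.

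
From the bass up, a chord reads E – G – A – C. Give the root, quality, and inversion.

Reducing to letter names: E, G, A, C. These stack in thirds as A–C–E–G — an A minor seventh chord.
With the fifth (E) in the bass, the chord is in second inversion (figured bass 4/3).

A minor seventh, second inversion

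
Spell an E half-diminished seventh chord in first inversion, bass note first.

Spelling E half-diminished seventh: E–G–Bb–D. In first inversion the third is bass, giving G, Bb, D, E from the bottom.

G, Bb, D, E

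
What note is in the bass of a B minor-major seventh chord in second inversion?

F#

B minor-major seventh is B–D–F#–A#. Second inversion places the fifth in the bass: F#.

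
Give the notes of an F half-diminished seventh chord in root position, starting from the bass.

F, Ab, Cb, Eb

F half-diminished seventh is F–Ab–Cb–Eb. Root position puts the root (F) in the bass, with the remaining tones above: F, Ab, Cb, Eb.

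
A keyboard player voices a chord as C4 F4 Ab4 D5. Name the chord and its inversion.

The pitch classes C, F, Ab, D arrange in thirds as D–F–Ab–C: a D half-diminished seventh chord.
With the seventh (C) in the bass, the chord is in third inversion (figured bass 4/2).

D half-diminished seventh, third inversion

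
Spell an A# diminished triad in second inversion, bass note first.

Spelling A# diminished: A#–C#–E. In second inversion the fifth is bass, giving E, A#, C# from the bottom.

E, A#, C#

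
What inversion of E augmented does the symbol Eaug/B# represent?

second inversion

Eaug/B# means E augmented with B# in the bass. B# is the fifth of E augmented (E–G#–B#), so this is second inversion.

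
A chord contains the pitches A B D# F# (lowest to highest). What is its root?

Reordering A, B, D#, F# into stacked thirds gives B–D#–F#–A; the bottom of that stack, B, is the root.

B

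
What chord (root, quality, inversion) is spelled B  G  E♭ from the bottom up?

Reducing to letter names: B, G, Eb. These stack in thirds as Eb–G–B — an Eb augmented triad.
With the fifth (B) in the bass, the chord is in second inversion (figured bass 6/4).

Eb augmented, second inversion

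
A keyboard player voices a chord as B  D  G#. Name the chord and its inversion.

The distinct note names are B, D, G#. Stacked in thirds they read G#–B–D, which is a diminished triad on G#.
B is the third of G# diminished; third in the bass means first inversion (figured bass 6).

G# diminished, first inversion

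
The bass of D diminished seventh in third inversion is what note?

Cb

The seventh of D diminished seventh (D–F–Ab–Cb) is Cb; that is the bass in third inversion.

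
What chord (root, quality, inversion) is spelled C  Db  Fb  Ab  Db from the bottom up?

Db minor-major seventh, third inversion

Reducing to letter names: C, Db, Fb, Ab. These stack in thirds as Db–Fb–Ab–C — a Db minor-major seventh chord.
With the seventh (C) in the bass, the chord is in third inversion (figured bass 4/2).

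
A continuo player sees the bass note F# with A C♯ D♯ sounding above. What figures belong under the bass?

6/5

The notes F#, A, C#, D# stack in thirds as D#–F#–A–C# — a D# half-diminished seventh chord. The bass F# is the third, so this is first inversion: figured 6/5.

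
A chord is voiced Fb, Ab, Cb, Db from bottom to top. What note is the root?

Db

The distinct letter names are Fb, Ab, Cb, Db. Arranged as a stack of thirds they read Db–Fb–Ab–Cb, so Db is the root (a Db minor seventh chord).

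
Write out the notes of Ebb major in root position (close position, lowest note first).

Ebb major is Ebb–Gb–Bbb. Root position puts the root (Ebb) in the bass, with the remaining tones above: Ebb, Gb, Bbb.

Ebb, Gb, Bbb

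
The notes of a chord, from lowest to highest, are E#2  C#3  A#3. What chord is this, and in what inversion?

A# minor, second inversion

The distinct note names are E#, C#, A#. Stacked in thirds they read A#–C#–E#, which is a minor triad on A#.
E# is the fifth of A# minor; fifth in the bass means second inversion (figured bass 6/4).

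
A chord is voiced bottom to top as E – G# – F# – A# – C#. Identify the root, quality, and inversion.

The pitch classes E, G#, F#, A#, C# arrange in thirds as F#–A#–C#–E–G#: an F# dominant ninth chord.
The lowest note is E, the seventh of the chord, so this is third inversion.

F# dominant ninth, third inversion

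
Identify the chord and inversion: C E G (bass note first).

The pitch classes C, E, G arrange in thirds as C–E–G: a C major triad.
C is the root of C major; root in the bass means root position (figured bass 5/3).

C major, root position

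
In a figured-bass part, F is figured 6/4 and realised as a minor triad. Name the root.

The figures 6/4 mean the fifth of the chord is in the bass. If F is the fifth of a minor triad, the root is Bb (chord tones Bb–Db–F).

Bb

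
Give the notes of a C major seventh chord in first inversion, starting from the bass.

E, G, B, C

Spelling C major seventh: C–E–G–B. In first inversion the third is bass, giving E, G, B, C from the bottom.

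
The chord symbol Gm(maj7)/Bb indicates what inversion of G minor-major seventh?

first inversion

Gm(maj7)/Bb means G minor-major seventh with Bb in the bass. Bb is the third of G minor-major seventh (G–Bb–D–F#), so this is first inversion.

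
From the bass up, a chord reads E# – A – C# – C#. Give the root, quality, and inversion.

A augmented, second inversion

The pitch classes E#, A, C# arrange in thirds as A–C#–E#: an A augmented triad.
E# is the fifth of A augmented; fifth in the bass means second inversion (figured bass 6/4).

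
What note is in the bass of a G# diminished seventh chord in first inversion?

B

G# diminished seventh is G#–B–D–F. First inversion places the third in the bass: B.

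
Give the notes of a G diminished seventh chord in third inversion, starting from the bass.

Fb, G, Bb, Db

G diminished seventh is G–Bb–Db–Fb. Third inversion puts the seventh (Fb) in the bass, with the remaining tones above: Fb, G, Bb, Db.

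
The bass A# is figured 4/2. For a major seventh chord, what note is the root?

B

The figures 4/2 mean the seventh of the chord is in the bass. If A# is the seventh of a major seventh chord, the root is B (chord tones B–D#–F#–A#).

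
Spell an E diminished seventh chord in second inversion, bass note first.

E diminished seventh is E–G–Bb–Db. Second inversion puts the fifth (Bb) in the bass, with the remaining tones above: Bb, Db, E, G.

Bb, Db, E, G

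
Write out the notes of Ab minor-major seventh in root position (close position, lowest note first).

Ab minor-major seventh is Ab–Cb–Eb–G. Root position puts the root (Ab) in the bass, with the remaining tones above: Ab, Cb, Eb, G.

Ab, Cb, Eb, G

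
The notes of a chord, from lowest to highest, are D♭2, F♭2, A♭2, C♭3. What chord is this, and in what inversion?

Reducing to letter names: Db, Fb, Ab, Cb. These stack in thirds as Db–Fb–Ab–Cb — a Db minor seventh chord.
Db is the root of Db minor seventh; root in the bass means root position (figured bass 7).

Db minor seventh, root position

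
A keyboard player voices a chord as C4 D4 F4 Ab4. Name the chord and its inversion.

D half-diminished seventh, third inversion

The distinct note names are C, D, F, Ab. Stacked in thirds they read D–F–Ab–C, which is a half-diminished seventh chord on D.
The lowest note is C, the seventh of the chord, so this is third inversion (figured bass 4/2).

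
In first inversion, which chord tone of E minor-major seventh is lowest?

In first inversion the third is lowest. For E minor-major seventh (E–G–B–D#) that is G.

G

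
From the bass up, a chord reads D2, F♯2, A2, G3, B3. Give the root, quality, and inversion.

Reducing to letter names: D, F#, A, G, B. These stack in thirds as G–B–D–F#–A — a G major ninth chord.
With the fifth (D) in the bass, the chord is in second inversion.

G major ninth, second inversion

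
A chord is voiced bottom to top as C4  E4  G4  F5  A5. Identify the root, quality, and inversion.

F major ninth, second inversion

The distinct note names are C, E, G, F, A. Stacked in thirds they read F–A–C–E–G, which is a major ninth chord on F.
With the fifth (C) in the bass, the chord is in second inversion.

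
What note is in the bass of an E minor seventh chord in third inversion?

The seventh of E minor seventh (E–G–B–D) is D; that is the bass in third inversion.

D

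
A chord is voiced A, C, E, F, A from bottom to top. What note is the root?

F

Reordering A, C, E, F into stacked thirds gives F–A–C–E; the bottom of that stack, F, is the root.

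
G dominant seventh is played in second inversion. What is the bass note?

D

In second inversion the fifth is lowest. For G dominant seventh (G–B–D–F) that is D.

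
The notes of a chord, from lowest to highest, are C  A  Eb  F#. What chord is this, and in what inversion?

The pitch classes C, A, Eb, F# arrange in thirds as F#–A–C–Eb: an F# diminished seventh chord.
The lowest note is C, the fifth of the chord, so this is second inversion (figured bass 4/3).

F# diminished seventh, second inversion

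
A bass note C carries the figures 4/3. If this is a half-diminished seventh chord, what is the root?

F#

The figures 4/3 mean the fifth of the chord is in the bass. If C is the fifth of a half-diminished seventh chord, the root is F# (chord tones F#–A–C–E).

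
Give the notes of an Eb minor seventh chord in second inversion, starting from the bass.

The chord tones are Eb–Gb–Bb–Db. With the fifth (Bb) lowest for second inversion: Bb, Db, Eb, Gb.

Bb, Db, Eb, Gb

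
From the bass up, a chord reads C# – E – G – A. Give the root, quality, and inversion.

A dominant seventh, first inversion

The pitch classes C#, E, G, A arrange in thirds as A–C#–E–G: an A dominant seventh chord.
With the third (C#) in the bass, the chord is in first inversion (figured bass 6/5).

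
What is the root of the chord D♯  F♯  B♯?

Reordering D#, F#, B# into stacked thirds gives B#–D#–F#; the bottom of that stack, B#, is the root.

B#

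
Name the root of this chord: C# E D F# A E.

The distinct letter names are C#, E, D, F#, A. Arranged as a stack of thirds they read D–F#–A–C#–E, so D is the root (a D major ninth chord).

D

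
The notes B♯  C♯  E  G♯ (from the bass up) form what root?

C#

B#, C#, E, G# are the tones of a C# minor-major seventh chord (C#–E–G#–B#), making C# the root.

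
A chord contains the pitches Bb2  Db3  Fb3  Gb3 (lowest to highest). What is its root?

Bb, Db, Fb, Gb are the tones of a Gb dominant seventh chord (Gb–Bb–Db–Fb), making Gb the root.

Gb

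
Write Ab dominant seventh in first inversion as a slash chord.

Ab7/C

First inversion of Ab dominant seventh has the third (C) in the bass. As a slash chord: Ab7/C.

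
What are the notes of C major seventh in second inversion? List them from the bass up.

G, B, C, E

Spelling C major seventh: C–E–G–B. In second inversion the fifth is bass, giving G, B, C, E from the bottom.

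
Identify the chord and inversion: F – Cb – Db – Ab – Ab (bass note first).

The pitch classes F, Cb, Db, Ab arrange in thirds as Db–F–Ab–Cb: a Db dominant seventh chord.
The lowest note is F, the third of the chord, so this is first inversion (figured bass 6/5).

Db dominant seventh, first inversion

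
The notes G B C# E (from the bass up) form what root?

C#

G, B, C#, E are the tones of a C# half-diminished seventh chord (C#–E–G–B), making C# the root.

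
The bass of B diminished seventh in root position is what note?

B diminished seventh is B–D–F–Ab. Root position places the root in the bass: B.

B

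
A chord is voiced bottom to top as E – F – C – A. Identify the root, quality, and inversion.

F major seventh, third inversion

The pitch classes E, F, C, A arrange in thirds as F–A–C–E: an F major seventh chord.
The lowest note is E, the seventh of the chord, so this is third inversion (figured bass 4/2).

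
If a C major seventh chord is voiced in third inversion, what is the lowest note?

In third inversion the seventh is lowest. For C major seventh (C–E–G–B) that is B.

B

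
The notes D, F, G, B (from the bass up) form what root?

G

The distinct letter names are D, F, G, B. Arranged as a stack of thirds they read G–B–D–F, so G is the root (a G dominant seventh chord).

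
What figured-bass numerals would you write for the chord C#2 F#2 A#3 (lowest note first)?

6/4

The notes C#, F#, A# stack in thirds as F#–A#–C# — an F# major triad. The bass C# is the fifth, so this is second inversion: figured 6/4.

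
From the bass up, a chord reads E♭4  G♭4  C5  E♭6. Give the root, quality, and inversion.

C diminished, first inversion

The distinct note names are Eb, Gb, C. Stacked in thirds they read C–Eb–Gb, which is a diminished triad on C.
The lowest note is Eb, the third of the chord, so this is first inversion (figured bass 6).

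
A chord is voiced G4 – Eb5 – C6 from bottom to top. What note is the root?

Reordering G, Eb, C into stacked thirds gives C–Eb–G; the bottom of that stack, C, is the root.

C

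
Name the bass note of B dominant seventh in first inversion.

The third of B dominant seventh (B–D#–F#–A) is D#; that is the bass in first inversion.

D#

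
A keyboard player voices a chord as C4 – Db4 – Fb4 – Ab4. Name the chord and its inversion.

Reducing to letter names: C, Db, Fb, Ab. These stack in thirds as Db–Fb–Ab–C — a Db minor-major seventh chord.
C is the seventh of Db minor-major seventh; seventh in the bass means third inversion (figured bass 4/2).

Db minor-major seventh, third inversion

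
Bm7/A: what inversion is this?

third inversion

Bm7/A means B minor seventh with A in the bass. A is the seventh of B minor seventh (B–D–F#–A), so this is third inversion.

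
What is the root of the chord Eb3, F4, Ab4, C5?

F

Eb, F, Ab, C are the tones of an F minor seventh chord (F–Ab–C–Eb), making F the root.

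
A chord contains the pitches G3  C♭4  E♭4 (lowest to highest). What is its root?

G, Cb, Eb are the tones of a Cb augmented triad (Cb–Eb–G), making Cb the root.

Cb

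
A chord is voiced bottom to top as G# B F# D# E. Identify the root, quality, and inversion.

Reducing to letter names: G#, B, F#, D#, E. These stack in thirds as E–G#–B–D#–F# — an E major ninth chord.
The lowest note is G#, the third of the chord, so this is first inversion.

E major ninth, first inversion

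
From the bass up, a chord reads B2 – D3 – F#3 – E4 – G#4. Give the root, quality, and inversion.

E dominant ninth, second inversion

Reducing to letter names: B, D, F#, E, G#. These stack in thirds as E–G#–B–D–F# — an E dominant ninth chord.
The lowest note is B, the fifth of the chord, so this is second inversion.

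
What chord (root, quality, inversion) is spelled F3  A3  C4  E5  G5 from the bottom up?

The distinct note names are F, A, C, E, G. Stacked in thirds they read F–A–C–E–G, which is a major ninth chord on F.
The lowest note is F, the root of the chord, so this is root position.

F major ninth, root position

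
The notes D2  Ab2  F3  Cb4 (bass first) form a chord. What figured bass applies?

7

The notes D, Ab, F, Cb stack in thirds as D–F–Ab–Cb — a D diminished seventh chord. The bass D is the root, so this is root position: figured 7.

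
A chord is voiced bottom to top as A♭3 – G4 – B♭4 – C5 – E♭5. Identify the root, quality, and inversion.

The distinct note names are Ab, G, Bb, C, Eb. Stacked in thirds they read Ab–C–Eb–G–Bb, which is a major ninth chord on Ab.
With the root (Ab) in the bass, the chord is in root position.

Ab major ninth, root position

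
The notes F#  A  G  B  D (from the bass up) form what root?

G

Reordering F#, A, G, B, D into stacked thirds gives G–B–D–F#–A; the bottom of that stack, G, is the root.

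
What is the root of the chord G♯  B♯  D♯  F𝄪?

G#

Reordering G#, B#, D#, F## into stacked thirds gives G#–B#–D#–F##; the bottom of that stack, G#, is the root.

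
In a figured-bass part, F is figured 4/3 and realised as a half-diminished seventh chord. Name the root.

B

The figures 4/3 mean the fifth of the chord is in the bass. If F is the fifth of a half-diminished seventh chord, the root is B (chord tones B–D–F–A).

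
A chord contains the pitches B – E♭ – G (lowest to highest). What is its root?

B, Eb, G are the tones of an Eb augmented triad (Eb–G–B), making Eb the root.

Eb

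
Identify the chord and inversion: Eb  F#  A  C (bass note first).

The pitch classes Eb, F#, A, C arrange in thirds as F#–A–C–Eb: an F# diminished seventh chord.
Eb is the seventh of F# diminished seventh; seventh in the bass means third inversion (figured bass 4/2).

F# diminished seventh, third inversion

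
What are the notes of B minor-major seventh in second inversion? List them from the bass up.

The chord tones are B–D–F#–A#. With the fifth (F#) lowest for second inversion: F#, A#, B, D.

F#, A#, B, D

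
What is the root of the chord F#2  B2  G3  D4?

F#, B, G, D are the tones of a G major seventh chord (G–B–D–F#), making G the root.

G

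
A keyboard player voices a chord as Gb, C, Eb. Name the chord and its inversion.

C diminished, second inversion

Reducing to letter names: Gb, C, Eb. These stack in thirds as C–Eb–Gb — a C diminished triad.
The lowest note is Gb, the fifth of the chord, so this is second inversion (figured bass 6/4).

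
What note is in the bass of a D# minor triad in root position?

D# minor is D#–F#–A#. Root position places the root in the bass: D#.

D#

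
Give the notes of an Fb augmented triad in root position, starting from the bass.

The chord tones are Fb–Ab–C. With the root (Fb) lowest for root position: Fb, Ab, C.

Fb, Ab, C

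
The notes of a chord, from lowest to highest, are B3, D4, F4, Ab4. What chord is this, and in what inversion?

The pitch classes B, D, F, Ab arrange in thirds as B–D–F–Ab: a B diminished seventh chord.
With the root (B) in the bass, the chord is in root position (figured bass 7).

B diminished seventh, root position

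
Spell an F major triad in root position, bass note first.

F major is F–A–C. Root position puts the root (F) in the bass, with the remaining tones above: F, A, C.

F, A, C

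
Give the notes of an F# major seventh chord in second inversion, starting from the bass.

C#, E#, F#, A#

Spelling F# major seventh: F#–A#–C#–E#. In second inversion the fifth is bass, giving C#, E#, F#, A# from the bottom.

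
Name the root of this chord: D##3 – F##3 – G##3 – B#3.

Reordering D##, F##, G##, B# into stacked thirds gives G##–B#–D##–F##; the bottom of that stack, G##, is the root.

G##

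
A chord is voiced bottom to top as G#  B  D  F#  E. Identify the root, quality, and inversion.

The distinct note names are G#, B, D, F#, E. Stacked in thirds they read E–G#–B–D–F#, which is a dominant ninth chord on E.
G# is the third of E dominant ninth; third in the bass means first inversion.

E dominant ninth, first inversion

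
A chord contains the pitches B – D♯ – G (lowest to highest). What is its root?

Reordering B, D#, G into stacked thirds gives G–B–D#; the bottom of that stack, G, is the root.

G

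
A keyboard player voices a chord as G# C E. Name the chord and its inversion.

C augmented, second inversion

The distinct note names are G#, C, E. Stacked in thirds they read C–E–G#, which is an augmented triad on C.
The lowest note is G#, the fifth of the chord, so this is second inversion (figured bass 6/4).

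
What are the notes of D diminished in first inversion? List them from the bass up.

Spelling D diminished: D–F–Ab. In first inversion the third is bass, giving F, Ab, D from the bottom.

F, Ab, D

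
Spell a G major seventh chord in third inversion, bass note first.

F#, G, B, D

The chord tones are G–B–D–F#. With the seventh (F#) lowest for third inversion: F#, G, B, D.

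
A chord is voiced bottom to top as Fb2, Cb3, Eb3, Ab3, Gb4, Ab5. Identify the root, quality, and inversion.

The pitch classes Fb, Cb, Eb, Ab, Gb arrange in thirds as Fb–Ab–Cb–Eb–Gb: an Fb major ninth chord.
With the root (Fb) in the bass, the chord is in root position.

Fb major ninth, root position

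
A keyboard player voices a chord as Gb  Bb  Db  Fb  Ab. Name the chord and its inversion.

Reducing to letter names: Gb, Bb, Db, Fb, Ab. These stack in thirds as Gb–Bb–Db–Fb–Ab — a Gb dominant ninth chord.
With the root (Gb) in the bass, the chord is in root position.

Gb dominant ninth, root position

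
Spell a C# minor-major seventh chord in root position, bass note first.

The chord tones are C#–E–G#–B#. With the root (C#) lowest for root position: C#, E, G#, B#.

C#, E, G#, B#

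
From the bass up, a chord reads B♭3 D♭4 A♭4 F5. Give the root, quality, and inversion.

Reducing to letter names: Bb, Db, Ab, F. These stack in thirds as Bb–Db–F–Ab — a Bb minor seventh chord.
The lowest note is Bb, the root of the chord, so this is root position (figured bass 7).

Bb minor seventh, root position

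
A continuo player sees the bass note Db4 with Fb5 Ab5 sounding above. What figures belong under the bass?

5/3

The notes Db, Fb, Ab stack in thirds as Db–Fb–Ab — a Db minor triad. The bass Db is the root, so this is root position: figured 5/3.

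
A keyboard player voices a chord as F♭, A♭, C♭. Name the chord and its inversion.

Fb major, root position

The distinct note names are Fb, Ab, Cb. Stacked in thirds they read Fb–Ab–Cb, which is a major triad on Fb.
With the root (Fb) in the bass, the chord is in root position (figured bass 5/3).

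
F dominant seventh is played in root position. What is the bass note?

F

In root position the root is lowest. For F dominant seventh (F–A–C–Eb) that is F.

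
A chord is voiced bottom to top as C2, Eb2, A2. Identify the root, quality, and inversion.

The pitch classes C, Eb, A arrange in thirds as A–C–Eb: an A diminished triad.
With the third (C) in the bass, the chord is in first inversion (figured bass 6).

A diminished, first inversion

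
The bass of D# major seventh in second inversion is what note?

The fifth of D# major seventh (D#–F##–A#–C##) is A#; that is the bass in second inversion.

A#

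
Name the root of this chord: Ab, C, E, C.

Ab

Reordering Ab, C, E into stacked thirds gives Ab–C–E; the bottom of that stack, Ab, is the root.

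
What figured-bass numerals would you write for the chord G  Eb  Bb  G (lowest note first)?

The notes G, Eb, Bb stack in thirds as Eb–G–Bb — an Eb major triad. The bass G is the third, so this is first inversion: figured 6.

6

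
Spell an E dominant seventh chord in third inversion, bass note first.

E dominant seventh is E–G#–B–D. Third inversion puts the seventh (D) in the bass, with the remaining tones above: D, E, G#, B.

D, E, G#, B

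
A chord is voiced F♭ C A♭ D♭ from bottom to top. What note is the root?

Db

Fb, C, Ab, Db are the tones of a Db minor-major seventh chord (Db–Fb–Ab–C), making Db the root.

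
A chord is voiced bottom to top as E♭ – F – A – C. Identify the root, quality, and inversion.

The pitch classes Eb, F, A, C arrange in thirds as F–A–C–Eb: an F dominant seventh chord.
The lowest note is Eb, the seventh of the chord, so this is third inversion (figured bass 4/2).

F dominant seventh, third inversion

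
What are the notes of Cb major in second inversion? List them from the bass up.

Cb major is Cb–Eb–Gb. Second inversion puts the fifth (Gb) in the bass, with the remaining tones above: Gb, Cb, Eb.

Gb, Cb, Eb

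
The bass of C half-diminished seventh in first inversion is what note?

Eb

The third of C half-diminished seventh (C–Eb–Gb–Bb) is Eb; that is the bass in first inversion.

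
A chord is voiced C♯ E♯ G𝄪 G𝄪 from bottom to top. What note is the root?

C#

Reordering C#, E#, G## into stacked thirds gives C#–E#–G##; the bottom of that stack, C#, is the root.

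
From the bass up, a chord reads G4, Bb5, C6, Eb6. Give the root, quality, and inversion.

C minor seventh, second inversion

The distinct note names are G, Bb, C, Eb. Stacked in thirds they read C–Eb–G–Bb, which is a minor seventh chord on C.
With the fifth (G) in the bass, the chord is in second inversion (figured bass 4/3).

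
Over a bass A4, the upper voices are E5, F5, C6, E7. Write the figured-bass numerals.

6/5

The notes A, E, F, C stack in thirds as F–A–C–E — an F major seventh chord. The bass A is the third, so this is first inversion: figured 6/5.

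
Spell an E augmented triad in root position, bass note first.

E augmented is E–G#–B#. Root position puts the root (E) in the bass, with the remaining tones above: E, G#, B#.

E, G#, B#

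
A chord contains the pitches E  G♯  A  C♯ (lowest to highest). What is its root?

Reordering E, G#, A, C# into stacked thirds gives A–C#–E–G#; the bottom of that stack, A, is the root.

A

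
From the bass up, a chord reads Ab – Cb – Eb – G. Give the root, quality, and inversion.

Ab minor-major seventh, root position

The pitch classes Ab, Cb, Eb, G arrange in thirds as Ab–Cb–Eb–G: an Ab minor-major seventh chord.
Ab is the root of Ab minor-major seventh; root in the bass means root position (figured bass 7).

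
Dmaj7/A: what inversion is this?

Dmaj7/A means D major seventh with A in the bass. A is the fifth of D major seventh (D–F#–A–C#), so this is second inversion.

second inversion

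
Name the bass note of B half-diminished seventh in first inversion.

In first inversion the third is lowest. For B half-diminished seventh (B–D–F–A) that is D.

D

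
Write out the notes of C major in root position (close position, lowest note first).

C major is C–E–G. Root position puts the root (C) in the bass, with the remaining tones above: C, E, G.

C, E, G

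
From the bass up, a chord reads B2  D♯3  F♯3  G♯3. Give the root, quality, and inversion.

G# minor seventh, first inversion

The pitch classes B, D#, F#, G# arrange in thirds as G#–B–D#–F#: a G# minor seventh chord.
With the third (B) in the bass, the chord is in first inversion (figured bass 6/5).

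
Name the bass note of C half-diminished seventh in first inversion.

The third of C half-diminished seventh (C–Eb–Gb–Bb) is Eb; that is the bass in first inversion.

Eb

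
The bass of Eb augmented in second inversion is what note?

B

The fifth of Eb augmented (Eb–G–B) is B; that is the bass in second inversion.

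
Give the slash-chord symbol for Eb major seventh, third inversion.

Ebmaj7/D

Third inversion of Eb major seventh has the seventh (D) in the bass. As a slash chord: Ebmaj7/D.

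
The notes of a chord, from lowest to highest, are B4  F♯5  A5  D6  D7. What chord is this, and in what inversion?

B minor seventh, root position

The pitch classes B, F#, A, D arrange in thirds as B–D–F#–A: a B minor seventh chord.
The lowest note is B, the root of the chord, so this is root position (figured bass 7).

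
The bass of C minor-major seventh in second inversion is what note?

In second inversion the fifth is lowest. For C minor-major seventh (C–Eb–G–B) that is G.

G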